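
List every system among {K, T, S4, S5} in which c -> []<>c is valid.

S5

S5-tableau for the negation ~(c -> []<>c):
1. ~(c -> []<>c), u
2. c, u
3. ~[]<>c, u
4. ~<>c, v
5. ~c, u
Accessibility: uRu, uRv, vRu, vRv
Branch closes: c and ~c both at u.
Every branch closes (one shown): valid in S5.
S4-tableau for the negation ~(c -> []<>c):
1. ~(c -> []<>c), u
2. c, u
3. ~[]<>c, u
4. ~<>c, v
5. ~c, v
Accessibility: uRu, uRv, vRv
Complete open branch: countermodel on an S4-frame, so not valid in S4, nor in K, T (the same frame is also a K-frame and a T-frame).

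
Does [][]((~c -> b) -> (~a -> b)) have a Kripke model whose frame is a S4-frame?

1. [][]((~c -> b) -> (~a -> b)), u
2. []((~c -> b) -> (~a -> b)), u   [[]-rule on 1 via uRu]
3. (~c -> b) -> (~a -> b), u   [[]-rule on 2 via uRu]
4. ~a -> b, u   [->-rule on 3 (branches; this branch)]
5. b, u   [->-rule on 4 (branches; this branch)]
Accessibility: uRu

Satisfiable (open branch found)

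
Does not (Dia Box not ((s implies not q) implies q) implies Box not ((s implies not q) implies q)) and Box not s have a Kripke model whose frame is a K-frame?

Yes, satisfiable

1. not (Dia Box not ((s implies not q) implies q) implies Box not ((s implies not q) implies q)) and Box not s, u
2. not (Dia Box not ((s implies not q) implies q) implies Box not ((s implies not q) implies q)), u
3. Box not s, u
4. Dia Box not ((s implies not q) implies q), u
5. not Box not ((s implies not q) implies q), u
6. Box not ((s implies not q) implies q), v
7. not s, v
8. (s implies not q) implies q, w
9. not s, w
10. q, w
Accessibility: uRv, uRw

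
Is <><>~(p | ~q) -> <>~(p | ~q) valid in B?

Tableau for the negation ~(<><>~(p | ~q) -> <>~(p | ~q)):
1. ~(<><>~(p | ~q) -> <>~(p | ~q)), w0
2. <><>~(p | ~q), w0   [~->-rule on 1]
3. ~<>~(p | ~q), w0   [~->-rule on 1]
4. p | ~q, w0   [~<>-rule on 3 via w0Rw0]
5. ~q, w0   [|-rule on 4 (branches; this branch)]
6. <>~(p | ~q), w1   [<>-rule on 2: fresh world w1, w0Rw1]
7. p | ~q, w1   [~<>-rule on 3 via w0Rw1]
8. ~q, w1   [|-rule on 7 (branches; this branch)]
9. ~(p | ~q), w2   [<>-rule on 6: fresh world w2, w1Rw2]
10. ~p, w2   [~|-rule on 9]
11. q, w2   [~|-rule on 9]
Accessibility: w0Rw0, w0Rw1, w1Rw0, w1Rw1, w1Rw2, w2Rw1, w2Rw2
The negation has an open branch (countermodel exists).

Not valid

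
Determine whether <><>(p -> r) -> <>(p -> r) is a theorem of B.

Not valid

Tableau for the negation ~(<><>(p -> r) -> <>(p -> r)):
1. ~(<><>(p -> r) -> <>(p -> r)), 0
2. <><>(p -> r), 0
3. ~<>(p -> r), 0
4. ~(p -> r), 0
5. p, 0
6. ~r, 0
7. <>(p -> r), 1
8. ~(p -> r), 1
9. p, 1
10. ~r, 1
11. p -> r, 2
12. r, 2
Accessibility: 0R0, 0R1, 1R0, 1R1, 1R2, 2R1, 2R2
The negation has an open branch (countermodel exists).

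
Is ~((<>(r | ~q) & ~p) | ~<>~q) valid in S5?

Tableau for the negation (<>(r | ~q) & ~p) | ~<>~q:
1. (<>(r | ~q) & ~p) | ~<>~q, w0
2. ~<>~q, w0
3. q, w0
Accessibility: w0Rw0
The negation has an open branch (countermodel exists).

No, not valid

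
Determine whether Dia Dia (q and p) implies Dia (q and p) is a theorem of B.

Invalid (countermodel exists)

Tableau for the negation not (Dia Dia (q and p) implies Dia (q and p)):
1. not (Dia Dia (q and p) implies Dia (q and p)), w0
2. Dia Dia (q and p), w0
3. not Dia (q and p), w0
4. not (q and p), w0
5. not p, w0
6. Dia (q and p), w1
7. not (q and p), w1
8. not p, w1
9. q and p, w2
10. q, w2
11. p, w2
Accessibility: w0Rw0, w0Rw1, w1Rw0, w1Rw1, w1Rw2, w2Rw1, w2Rw2
The negation has an open branch (countermodel exists).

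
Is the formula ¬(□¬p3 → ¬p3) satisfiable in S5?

Unsatisfiable

1. ¬(□¬p3 → ¬p3), u
2. □¬p3, u
3. p3, u
4. ¬p3, u
Accessibility: uRu
Branch closes: p3 and ¬p3 both at u.
All branches of the tableau close; one closing branch shown above.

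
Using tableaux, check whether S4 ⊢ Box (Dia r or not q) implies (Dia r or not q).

Tableau for the negation not (Box (Dia r or not q) implies (Dia r or not q)):
1. not (Box (Dia r or not q) implies (Dia r or not q)), u
2. Box (Dia r or not q), u
3. not (Dia r or not q), u
4. not Dia r, u
5. q, u
6. Dia r or not q, u
7. not r, u
8. Dia r, u
9. r, v
10. Dia r or not q, v
11. not r, v
Accessibility: uRu, uRv, vRv
Branch closes: r and not r both at v.
All branches of the negation close; one closing branch shown above.

Yes, valid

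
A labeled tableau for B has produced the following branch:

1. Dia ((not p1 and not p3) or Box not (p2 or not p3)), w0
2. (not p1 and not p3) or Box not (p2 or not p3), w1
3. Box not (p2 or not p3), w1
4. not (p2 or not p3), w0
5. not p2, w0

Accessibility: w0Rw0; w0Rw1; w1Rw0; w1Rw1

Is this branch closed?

No, open

There is no literal clash: for every atom and world, at most one sign appears.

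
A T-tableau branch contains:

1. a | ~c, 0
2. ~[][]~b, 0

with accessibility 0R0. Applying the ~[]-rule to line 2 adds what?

a fresh world 1 with 0R1, and ~[]~b at 1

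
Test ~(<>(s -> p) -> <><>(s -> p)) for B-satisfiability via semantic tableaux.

1. ~(<>(s -> p) -> <><>(s -> p)), u
2. <>(s -> p), u   [~->-rule on 1]
3. ~<><>(s -> p), u   [~->-rule on 1]
4. ~<>(s -> p), u   [~<>-rule on 3 via uRu]
5. ~(s -> p), u   [~<>-rule on 4 via uRu]
6. s, u   [~->-rule on 5]
7. ~p, u   [~->-rule on 5]
8. s -> p, v   [<>-rule on 2: fresh world v, uRv]
9. ~<>(s -> p), v   [~<>-rule on 3 via uRv]
10. ~(s -> p), v   [~<>-rule on 4 via uRv]
11. s, v   [~->-rule on 10]
12. ~p, v   [~->-rule on 10]
13. p, v   [->-rule on 8 (branches; this branch)]
Accessibility: uRu, uRv, vRu, vRv
Branch closes: p and ~p both at v.
(One branch shown.) All branches close.

Unsatisfiable (every branch closes)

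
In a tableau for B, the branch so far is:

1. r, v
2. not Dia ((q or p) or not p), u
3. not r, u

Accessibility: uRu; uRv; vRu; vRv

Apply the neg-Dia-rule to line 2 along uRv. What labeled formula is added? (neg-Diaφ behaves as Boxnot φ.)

not ((q or p) or not p), v

neg-Diaφ behaves as Boxnot φ: propagate the negated body to each accessible world.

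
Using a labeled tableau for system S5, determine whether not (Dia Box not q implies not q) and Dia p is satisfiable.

1. not (Dia Box not q implies not q) and Dia p, 0
2. not (Dia Box not q implies not q), 0   [and-rule on 1]
3. Dia p, 0   [and-rule on 1]
4. Dia Box not q, 0   [neg-implies-rule on 2]
5. q, 0   [neg-implies-rule on 2]
6. p, 1   [Dia-rule on 3: fresh world 1, 0R1]
7. Box not q, 2   [Dia-rule on 4: fresh world 2, 0R2]
8. not q, 0   [Box-rule on 7 via 2R0]
Accessibility: 0R0, 0R1, 0R2, 1R0, 1R1, 1R2, 2R0, 2R1, 2R2
Branch closes: q and not q both at 0.
Every branch closes; the branch above is one of them.

Unsatisfiable (every branch closes)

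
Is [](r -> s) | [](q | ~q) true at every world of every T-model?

Tableau for the negation ~([](r -> s) | [](q | ~q)):
1. ~([](r -> s) | [](q | ~q)), 0
2. ~[](r -> s), 0
3. ~[](q | ~q), 0
4. ~(r -> s), 1
5. r, 1
6. ~s, 1
7. ~(q | ~q), 2
8. ~q, 2
9. q, 2
Accessibility: 0R0, 0R1, 0R2, 1R1, 2R2
Branch closes: q and ~q both at 2.
Every branch of the negation's tableau closes; the branch above is one of them.

Valid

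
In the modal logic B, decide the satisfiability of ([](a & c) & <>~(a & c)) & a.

Unsatisfiable (every branch closes)

1. ([](a & c) & <>~(a & c)) & a, w0
2. [](a & c) & <>~(a & c), w0   [&-rule on 1]
3. a, w0   [&-rule on 1]
4. [](a & c), w0   [&-rule on 2]
5. <>~(a & c), w0   [&-rule on 2]
6. a & c, w0   [[]-rule on 4 via w0Rw0]
7. c, w0   [&-rule on 6]
8. ~(a & c), w1   [<>-rule on 5: fresh world w1, w0Rw1]
9. a & c, w1   [[]-rule on 4 via w0Rw1]
10. a, w1   [&-rule on 9]
11. c, w1   [&-rule on 9]
12. ~c, w1   [~&-rule on 8 (branches; this branch)]
Accessibility: w0Rw0, w0Rw1, w1Rw0, w1Rw1
Branch closes: c and ~c both at w1.
(One branch shown.) All branches close.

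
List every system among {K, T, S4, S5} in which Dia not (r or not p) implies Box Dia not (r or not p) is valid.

S4-tableau for the negation not (Dia not (r or not p) implies Box Dia not (r or not p)):
1. not (Dia not (r or not p) implies Box Dia not (r or not p)), u
2. Dia not (r or not p), u
3. not Box Dia not (r or not p), u
4. not (r or not p), v
5. not r, v
6. p, v
7. not Dia not (r or not p), w
8. r or not p, w
9. not p, w
Accessibility: uRu, uRv, uRw, vRv, wRw
Complete open branch: countermodel on an S4-frame, so not valid in S4, nor in K, T (the same frame is also a K-frame and a T-frame).
S5-tableau for the negation not (Dia not (r or not p) implies Box Dia not (r or not p)):
1. not (Dia not (r or not p) implies Box Dia not (r or not p)), u
2. Dia not (r or not p), u
3. not Box Dia not (r or not p), u
4. not (r or not p), v
5. not r, v
6. p, v
7. not Dia not (r or not p), w
8. r or not p, u
9. r or not p, v
10. r or not p, w
11. not p, u
12. not p, v
Accessibility: uRu, uRv, uRw, vRu, vRv, vRw, wRu, wRv, wRw
Branch closes: p and not p both at v.
Every branch closes (one shown): valid in S5.

S5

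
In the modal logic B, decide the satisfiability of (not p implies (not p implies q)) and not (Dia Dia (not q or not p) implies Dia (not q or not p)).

Satisfiable

1. (not p implies (not p implies q)) and not (Dia Dia (not q or not p) implies Dia (not q or not p)), u
2. not p implies (not p implies q), u
3. not (Dia Dia (not q or not p) implies Dia (not q or not p)), u
4. Dia Dia (not q or not p), u
5. not Dia (not q or not p), u
6. not (not q or not p), u
7. q, u
8. p, u
9. not p implies q, u
10. Dia (not q or not p), v
11. not (not q or not p), v
12. q, v
13. p, v
14. not q or not p, w
15. not p, w
Accessibility: uRu, uRv, vRu, vRv, vRw, wRv, wRw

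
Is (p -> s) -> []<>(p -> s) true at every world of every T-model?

Tableau for the negation ~((p -> s) -> []<>(p -> s)):
1. ~((p -> s) -> []<>(p -> s)), u
2. p -> s, u   [~->-rule on 1]
3. ~[]<>(p -> s), u   [~->-rule on 1]
4. s, u   [->-rule on 2 (branches; this branch)]
5. ~<>(p -> s), v   [~[]-rule on 3: fresh world v, uRv]
6. ~(p -> s), v   [~<>-rule on 5 via vRv]
7. p, v   [~->-rule on 6]
8. ~s, v   [~->-rule on 6]
Accessibility: uRu, uRv, vRv
The negation has an open branch (countermodel exists).

No, not valid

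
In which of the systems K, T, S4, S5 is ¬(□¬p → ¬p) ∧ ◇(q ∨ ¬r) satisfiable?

T-tableau for the formula:
1. ¬(□¬p → ¬p) ∧ ◇(q ∨ ¬r), w0
2. ¬(□¬p → ¬p), w0
3. ◇(q ∨ ¬r), w0
4. □¬p, w0
5. p, w0
6. ¬p, w0
Accessibility: w0Rw0
Branch closes: p and ¬p both at w0.
Every branch closes (one shown): unsatisfiable in T, hence also in S4, S5 (every S4/S5-frame is a T-frame).
K-tableau for the formula:
1. ¬(□¬p → ¬p) ∧ ◇(q ∨ ¬r), w0
2. ¬(□¬p → ¬p), w0
3. ◇(q ∨ ¬r), w0
4. □¬p, w0
5. p, w0
6. q ∨ ¬r, w1
7. ¬p, w1
8. ¬r, w1
Accessibility: w0Rw1
Complete open branch: satisfiable in K.

K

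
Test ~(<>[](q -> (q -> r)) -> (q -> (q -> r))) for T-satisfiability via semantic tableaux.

Yes, satisfiable

1. ~(<>[](q -> (q -> r)) -> (q -> (q -> r))), 0
2. <>[](q -> (q -> r)), 0   [~->-rule on 1]
3. ~(q -> (q -> r)), 0   [~->-rule on 1]
4. q, 0   [~->-rule on 3]
5. ~(q -> r), 0   [~->-rule on 3]
6. ~r, 0   [~->-rule on 5]
7. [](q -> (q -> r)), 1   [<>-rule on 2: fresh world 1, 0R1]
8. q -> (q -> r), 1   [[]-rule on 7 via 1R1]
9. q -> r, 1   [->-rule on 8 (branches; this branch)]
10. r, 1   [->-rule on 9 (branches; this branch)]
Accessibility: 0R0, 0R1, 1R1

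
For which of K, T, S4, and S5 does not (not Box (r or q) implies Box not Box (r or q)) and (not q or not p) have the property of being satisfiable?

K, T, S4

S4-tableau for the formula:
1. not (not Box (r or q) implies Box not Box (r or q)) and (not q or not p), 0
2. not (not Box (r or q) implies Box not Box (r or q)), 0
3. not q or not p, 0
4. not Box (r or q), 0
5. not Box not Box (r or q), 0
6. not p, 0
7. not (r or q), 1
8. not r, 1
9. not q, 1
10. Box (r or q), 2
11. r or q, 2
12. q, 2
Accessibility: 0R0, 0R1, 0R2, 1R1, 2R2
Complete open branch: satisfiable in S4, hence also in K, T (this S4-model is also a K-model and a T-model).
S5-tableau for the formula:
1. not (not Box (r or q) implies Box not Box (r or q)) and (not q or not p), 0
2. not (not Box (r or q) implies Box not Box (r or q)), 0
3. not q or not p, 0
4. not Box (r or q), 0
5. not Box not Box (r or q), 0
6. not p, 0
7. not (r or q), 1
8. not r, 1
9. not q, 1
10. Box (r or q), 2
11. r or q, 0
12. r or q, 1
13. r or q, 2
14. q, 0
15. q, 1
Accessibility: 0R0, 0R1, 0R2, 1R0, 1R1, 1R2, 2R0, 2R1, 2R2
Branch closes: q and not q both at 1.
Every branch closes (one shown): unsatisfiable in S5.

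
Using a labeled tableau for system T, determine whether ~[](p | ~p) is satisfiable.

Unsatisfiable

1. ~[](p | ~p), 0
2. ~(p | ~p), 1
3. ~p, 1
4. p, 1
Accessibility: 0R0, 0R1, 1R1
Branch closes: p and ~p both at 1.
Every branch closes; the branch above is one of them.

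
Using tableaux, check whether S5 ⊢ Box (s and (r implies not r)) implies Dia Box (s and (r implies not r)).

Tableau for the negation not (Box (s and (r implies not r)) implies Dia Box (s and (r implies not r))):
1. not (Box (s and (r implies not r)) implies Dia Box (s and (r implies not r))), u
2. Box (s and (r implies not r)), u
3. not Dia Box (s and (r implies not r)), u
4. s and (r implies not r), u
5. s, u
6. r implies not r, u
7. not Box (s and (r implies not r)), u
8. not r, u
9. not (s and (r implies not r)), v
10. s and (r implies not r), v
11. s, v
12. r implies not r, v
13. not Box (s and (r implies not r)), v
14. not (r implies not r), v
15. r, v
16. not r, v
Accessibility: uRu, uRv, vRu, vRv
Branch closes: r and not r both at v.
Every branch of the negation's tableau closes; the branch above is one of them.

Valid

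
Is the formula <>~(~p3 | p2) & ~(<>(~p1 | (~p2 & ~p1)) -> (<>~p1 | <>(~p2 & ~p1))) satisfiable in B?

1. <>~(~p3 | p2) & ~(<>(~p1 | (~p2 & ~p1)) -> (<>~p1 | <>(~p2 & ~p1))), u
2. <>~(~p3 | p2), u
3. ~(<>(~p1 | (~p2 & ~p1)) -> (<>~p1 | <>(~p2 & ~p1))), u
4. <>(~p1 | (~p2 & ~p1)), u
5. ~(<>~p1 | <>(~p2 & ~p1)), u
6. ~<>~p1, u
7. ~<>(~p2 & ~p1), u
8. p1, u
9. ~(~p2 & ~p1), u
10. ~(~p3 | p2), v
11. p3, v
12. ~p2, v
13. p1, v
14. ~(~p2 & ~p1), v
15. ~p1 | (~p2 & ~p1), w
16. p1, w
17. ~(~p2 & ~p1), w
18. ~p2 & ~p1, w
19. ~p2, w
20. ~p1, w
Accessibility: uRu, uRv, uRw, vRu, vRv, wRu, wRw
Branch closes: p1 and ~p1 both at w.
(One branch shown.) All branches close.

No, unsatisfiable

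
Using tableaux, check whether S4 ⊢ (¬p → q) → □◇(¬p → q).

Invalid (countermodel exists)

Tableau for the negation ¬((¬p → q) → □◇(¬p → q)):
1. ¬((¬p → q) → □◇(¬p → q)), 0
2. ¬p → q, 0   [¬→-rule on 1]
3. ¬□◇(¬p → q), 0   [¬→-rule on 1]
4. q, 0   [→-rule on 2 (branches; this branch)]
5. ¬◇(¬p → q), 1   [¬□-rule on 3: fresh world 1, 0R1]
6. ¬(¬p → q), 1   [¬◇-rule on 5 via 1R1]
7. ¬p, 1   [¬→-rule on 6]
8. ¬q, 1   [¬→-rule on 6]
Accessibility: 0R0, 0R1, 1R1
The negation has an open branch (countermodel exists).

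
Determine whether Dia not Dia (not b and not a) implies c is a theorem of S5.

No, not valid

Tableau for the negation not (Dia not Dia (not b and not a) implies c):
1. not (Dia not Dia (not b and not a) implies c), u
2. Dia not Dia (not b and not a), u
3. not c, u
4. not Dia (not b and not a), v
5. not (not b and not a), u
6. not (not b and not a), v
7. a, u
8. a, v
Accessibility: uRu, uRv, vRu, vRv
The negation has an open branch (countermodel exists).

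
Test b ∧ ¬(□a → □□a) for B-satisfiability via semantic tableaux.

1. b ∧ ¬(□a → □□a), 0
2. b, 0
3. ¬(□a → □□a), 0
4. □a, 0
5. ¬□□a, 0
6. a, 0
7. ¬□a, 1
8. a, 1
9. ¬a, 2
Accessibility: 0R0, 0R1, 1R0, 1R1, 1R2, 2R1, 2R2

Satisfiable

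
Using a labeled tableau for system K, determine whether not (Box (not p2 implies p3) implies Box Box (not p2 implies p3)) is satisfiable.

1. not (Box (not p2 implies p3) implies Box Box (not p2 implies p3)), w0
2. Box (not p2 implies p3), w0   [neg-implies-rule on 1]
3. not Box Box (not p2 implies p3), w0   [neg-implies-rule on 1]
4. not Box (not p2 implies p3), w1   [neg-Box-rule on 3: fresh world w1, w0Rw1]
5. not p2 implies p3, w1   [Box-rule on 2 via w0Rw1]
6. p3, w1   [implies-rule on 5 (branches; this branch)]
7. not (not p2 implies p3), w2   [neg-Box-rule on 4: fresh world w2, w1Rw2]
8. not p2, w2   [neg-implies-rule on 7]
9. not p3, w2   [neg-implies-rule on 7]
Accessibility: w0Rw1, w1Rw2

Satisfiable (open branch found)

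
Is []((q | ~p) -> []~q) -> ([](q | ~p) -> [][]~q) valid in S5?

Valid in S5

Tableau for the negation ~([]((q | ~p) -> []~q) -> ([](q | ~p) -> [][]~q)):
1. ~([]((q | ~p) -> []~q) -> ([](q | ~p) -> [][]~q)), u
2. []((q | ~p) -> []~q), u   [~->-rule on 1]
3. ~([](q | ~p) -> [][]~q), u   [~->-rule on 1]
4. [](q | ~p), u   [~->-rule on 3]
5. ~[][]~q, u   [~->-rule on 3]
6. (q | ~p) -> []~q, u   [[]-rule on 2 via uRu]
7. q | ~p, u   [[]-rule on 4 via uRu]
8. []~q, u   [->-rule on 6 (branches; this branch)]
9. ~q, u   [[]-rule on 8 via uRu]
10. ~p, u   [|-rule on 7 (branches; this branch)]
11. ~[]~q, v   [~[]-rule on 5: fresh world v, uRv]
12. (q | ~p) -> []~q, v   [[]-rule on 2 via uRv]
13. q | ~p, v   [[]-rule on 4 via uRv]
14. ~q, v   [[]-rule on 8 via uRv]
15. []~q, v   [->-rule on 12 (branches; this branch)]
16. ~p, v   [|-rule on 13 (branches; this branch)]
17. q, w   [~[]-rule on 11: fresh world w, vRw]
18. (q | ~p) -> []~q, w   [[]-rule on 2 via uRw]
19. q | ~p, w   [[]-rule on 4 via uRw]
20. ~q, w   [[]-rule on 8 via uRw]
Accessibility: uRu, uRv, uRw, vRu, vRv, vRw, wRu, wRv, wRw
Branch closes: q and ~q both at w.
Every branch of the negation's tableau closes; the branch above is one of them.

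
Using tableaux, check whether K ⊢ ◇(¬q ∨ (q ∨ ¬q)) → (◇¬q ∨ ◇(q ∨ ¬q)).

Valid

Tableau for the negation ¬(◇(¬q ∨ (q ∨ ¬q)) → (◇¬q ∨ ◇(q ∨ ¬q))):
1. ¬(◇(¬q ∨ (q ∨ ¬q)) → (◇¬q ∨ ◇(q ∨ ¬q))), u
2. ◇(¬q ∨ (q ∨ ¬q)), u
3. ¬(◇¬q ∨ ◇(q ∨ ¬q)), u
4. ¬◇¬q, u
5. ¬◇(q ∨ ¬q), u
6. ¬q ∨ (q ∨ ¬q), v
7. q, v
8. ¬(q ∨ ¬q), v
9. ¬q, v
Accessibility: uRv
Branch closes: q and ¬q both at v.
Every branch of the negation's tableau closes; the branch above is one of them.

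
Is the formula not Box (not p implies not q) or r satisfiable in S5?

Yes, satisfiable

1. not Box (not p implies not q) or r, 0
2. r, 0
Accessibility: 0R0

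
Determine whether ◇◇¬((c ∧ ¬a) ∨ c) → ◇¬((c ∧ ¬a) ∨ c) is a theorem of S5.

Valid

Tableau for the negation ¬(◇◇¬((c ∧ ¬a) ∨ c) → ◇¬((c ∧ ¬a) ∨ c)):
1. ¬(◇◇¬((c ∧ ¬a) ∨ c) → ◇¬((c ∧ ¬a) ∨ c)), w0
2. ◇◇¬((c ∧ ¬a) ∨ c), w0
3. ¬◇¬((c ∧ ¬a) ∨ c), w0
4. (c ∧ ¬a) ∨ c, w0
5. c ∧ ¬a, w0
6. c, w0
7. ¬a, w0
8. ◇¬((c ∧ ¬a) ∨ c), w1
9. (c ∧ ¬a) ∨ c, w1
10. c ∧ ¬a, w1
11. c, w1
12. ¬a, w1
13. ¬((c ∧ ¬a) ∨ c), w2
14. ¬(c ∧ ¬a), w2
15. ¬c, w2
16. (c ∧ ¬a) ∨ c, w2
17. a, w2
18. c ∧ ¬a, w2
19. c, w2
20. ¬a, w2
Accessibility: w0Rw0, w0Rw1, w0Rw2, w1Rw0, w1Rw1, w1Rw2, w2Rw0, w2Rw1, w2Rw2
Branch closes: c and ¬c both at w2.
All branches of the negation close; one closing branch shown above.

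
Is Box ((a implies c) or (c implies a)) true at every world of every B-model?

Tableau for the negation not Box ((a implies c) or (c implies a)):
1. not Box ((a implies c) or (c implies a)), u
2. not ((a implies c) or (c implies a)), v
3. not (a implies c), v
4. not (c implies a), v
5. a, v
6. not c, v
7. c, v
8. not a, v
Accessibility: uRu, uRv, vRu, vRv
Branch closes: c and not c both at v.
Every branch of the negation's tableau closes; the branch above is one of them.

Valid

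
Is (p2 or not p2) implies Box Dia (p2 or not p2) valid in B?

Tableau for the negation not ((p2 or not p2) implies Box Dia (p2 or not p2)):
1. not ((p2 or not p2) implies Box Dia (p2 or not p2)), 0
2. p2 or not p2, 0
3. not Box Dia (p2 or not p2), 0
4. not p2, 0
5. not Dia (p2 or not p2), 1
6. not (p2 or not p2), 0
7. p2, 0
Accessibility: 0R0, 0R1, 1R0, 1R1
Branch closes: p2 and not p2 both at 0.
All branches of the negation close; one closing branch shown above.

Valid in B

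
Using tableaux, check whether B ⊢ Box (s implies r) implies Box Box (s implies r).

Invalid (countermodel exists)

Tableau for the negation not (Box (s implies r) implies Box Box (s implies r)):
1. not (Box (s implies r) implies Box Box (s implies r)), w0
2. Box (s implies r), w0   [neg-implies-rule on 1]
3. not Box Box (s implies r), w0   [neg-implies-rule on 1]
4. s implies r, w0   [Box-rule on 2 via w0Rw0]
5. r, w0   [implies-rule on 4 (branches; this branch)]
6. not Box (s implies r), w1   [neg-Box-rule on 3: fresh world w1, w0Rw1]
7. s implies r, w1   [Box-rule on 2 via w0Rw1]
8. r, w1   [implies-rule on 7 (branches; this branch)]
9. not (s implies r), w2   [neg-Box-rule on 6: fresh world w2, w1Rw2]
10. s, w2   [neg-implies-rule on 9]
11. not r, w2   [neg-implies-rule on 9]
Accessibility: w0Rw0, w0Rw1, w1Rw0, w1Rw1, w1Rw2, w2Rw1, w2Rw2
The negation has an open branch (countermodel exists).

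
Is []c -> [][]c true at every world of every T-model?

No, not valid

Tableau for the negation ~([]c -> [][]c):
1. ~([]c -> [][]c), 0
2. []c, 0
3. ~[][]c, 0
4. c, 0
5. ~[]c, 1
6. c, 1
7. ~c, 2
Accessibility: 0R0, 0R1, 1R1, 1R2, 2R2
The negation has an open branch (countermodel exists).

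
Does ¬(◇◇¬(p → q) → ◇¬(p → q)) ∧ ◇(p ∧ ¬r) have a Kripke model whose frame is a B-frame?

1. ¬(◇◇¬(p → q) → ◇¬(p → q)) ∧ ◇(p ∧ ¬r), 0
2. ¬(◇◇¬(p → q) → ◇¬(p → q)), 0   [∧-rule on 1]
3. ◇(p ∧ ¬r), 0   [∧-rule on 1]
4. ◇◇¬(p → q), 0   [¬→-rule on 2]
5. ¬◇¬(p → q), 0   [¬→-rule on 2]
6. p → q, 0   [¬◇-rule on 5 via 0R0]
7. q, 0   [→-rule on 6 (branches; this branch)]
8. p ∧ ¬r, 1   [◇-rule on 3: fresh world 1, 0R1]
9. p, 1   [∧-rule on 8]
10. ¬r, 1   [∧-rule on 8]
11. p → q, 1   [¬◇-rule on 5 via 0R1]
12. q, 1   [→-rule on 11 (branches; this branch)]
13. ◇¬(p → q), 2   [◇-rule on 4: fresh world 2, 0R2]
14. p → q, 2   [¬◇-rule on 5 via 0R2]
15. q, 2   [→-rule on 14 (branches; this branch)]
16. ¬(p → q), 3   [◇-rule on 13: fresh world 3, 2R3]
17. p, 3   [¬→-rule on 16]
18. ¬q, 3   [¬→-rule on 16]
Accessibility: 0R0, 0R1, 0R2, 1R0, 1R1, 2R0, 2R2, 2R3, 3R2, 3R3

Satisfiable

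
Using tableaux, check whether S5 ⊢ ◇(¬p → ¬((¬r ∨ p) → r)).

Invalid (countermodel exists)

Tableau for the negation ¬◇(¬p → ¬((¬r ∨ p) → r)):
1. ¬◇(¬p → ¬((¬r ∨ p) → r)), u
2. ¬(¬p → ¬((¬r ∨ p) → r)), u
3. ¬p, u
4. (¬r ∨ p) → r, u
5. r, u
Accessibility: uRu
The negation has an open branch (countermodel exists).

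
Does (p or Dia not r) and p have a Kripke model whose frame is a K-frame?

1. (p or Dia not r) and p, 0
2. p or Dia not r, 0
3. p, 0
4. Dia not r, 0
5. not r, 1
Accessibility: 0R1

Satisfiable (open branch found)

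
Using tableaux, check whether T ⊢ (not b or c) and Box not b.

Tableau for the negation not ((not b or c) and Box not b):
1. not ((not b or c) and Box not b), 0
2. not Box not b, 0   [neg-and-rule on 1 (branches; this branch)]
3. b, 1   [neg-Box-rule on 2: fresh world 1, 0R1]
Accessibility: 0R0, 0R1, 1R1
The negation has an open branch (countermodel exists).

Invalid (countermodel exists)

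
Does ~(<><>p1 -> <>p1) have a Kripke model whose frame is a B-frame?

Satisfiable (open branch found)

1. ~(<><>p1 -> <>p1), 0
2. <><>p1, 0   [~->-rule on 1]
3. ~<>p1, 0   [~->-rule on 1]
4. ~p1, 0   [~<>-rule on 3 via 0R0]
5. <>p1, 1   [<>-rule on 2: fresh world 1, 0R1]
6. ~p1, 1   [~<>-rule on 3 via 0R1]
7. p1, 2   [<>-rule on 5: fresh world 2, 1R2]
Accessibility: 0R0, 0R1, 1R0, 1R1, 1R2, 2R1, 2R2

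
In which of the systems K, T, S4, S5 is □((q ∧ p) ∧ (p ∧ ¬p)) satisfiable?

K-tableau for the formula:
1. □((q ∧ p) ∧ (p ∧ ¬p)), w0
Complete open branch: satisfiable in K.
T-tableau for the formula:
1. □((q ∧ p) ∧ (p ∧ ¬p)), w0
2. (q ∧ p) ∧ (p ∧ ¬p), w0
3. q ∧ p, w0
4. p ∧ ¬p, w0
5. q, w0
6. p, w0
7. ¬p, w0
Accessibility: w0Rw0
Branch closes: p and ¬p both at w0.
Every branch closes (one shown): unsatisfiable in T, hence also in S4, S5 (every S4/S5-frame is a T-frame).

K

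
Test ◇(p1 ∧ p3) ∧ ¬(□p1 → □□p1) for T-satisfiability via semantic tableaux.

1. ◇(p1 ∧ p3) ∧ ¬(□p1 → □□p1), w0
2. ◇(p1 ∧ p3), w0
3. ¬(□p1 → □□p1), w0
4. □p1, w0
5. ¬□□p1, w0
6. p1, w0
7. p1 ∧ p3, w1
8. p1, w1
9. p3, w1
10. ¬□p1, w2
11. p1, w2
12. ¬p1, w3
Accessibility: w0Rw0, w0Rw1, w0Rw2, w1Rw1, w2Rw2, w2Rw3, w3Rw3

Satisfiable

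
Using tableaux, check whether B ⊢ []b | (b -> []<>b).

Valid

Tableau for the negation ~([]b | (b -> []<>b)):
1. ~([]b | (b -> []<>b)), w0
2. ~[]b, w0
3. ~(b -> []<>b), w0
4. b, w0
5. ~[]<>b, w0
6. ~b, w1
7. ~<>b, w2
8. ~b, w0
Accessibility: w0Rw0, w0Rw1, w0Rw2, w1Rw0, w1Rw1, w2Rw0, w2Rw2
Branch closes: b and ~b both at w0.
All branches of the negation close; one closing branch shown above.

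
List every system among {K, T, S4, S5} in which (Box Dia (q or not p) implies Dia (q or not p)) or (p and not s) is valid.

T, S4, S5

T-tableau for the negation not ((Box Dia (q or not p) implies Dia (q or not p)) or (p and not s)):
1. not ((Box Dia (q or not p) implies Dia (q or not p)) or (p and not s)), u
2. not (Box Dia (q or not p) implies Dia (q or not p)), u   [neg-or-rule on 1]
3. not (p and not s), u   [neg-or-rule on 1]
4. Box Dia (q or not p), u   [neg-implies-rule on 2]
5. not Dia (q or not p), u   [neg-implies-rule on 2]
6. Dia (q or not p), u   [Box-rule on 4 via uRu]
7. not (q or not p), u   [neg-Dia-rule on 5 via uRu]
8. not q, u   [neg-or-rule on 7]
9. p, u   [neg-or-rule on 7]
10. s, u   [neg-and-rule on 3 (branches; this branch)]
11. q or not p, v   [Dia-rule on 6: fresh world v, uRv]
12. Dia (q or not p), v   [Box-rule on 4 via uRv]
13. not (q or not p), v   [neg-Dia-rule on 5 via uRv]
14. not q, v   [neg-or-rule on 13]
15. p, v   [neg-or-rule on 13]
16. not p, v   [or-rule on 11 (branches; this branch)]
Accessibility: uRu, uRv, vRv
Branch closes: p and not p both at v.
Every branch closes (one shown): valid in T, hence also in S4, S5 (every theorem of T is a theorem of S4 and S5).
K-tableau for the negation not ((Box Dia (q or not p) implies Dia (q or not p)) or (p and not s)):
1. not ((Box Dia (q or not p) implies Dia (q or not p)) or (p and not s)), u
2. not (Box Dia (q or not p) implies Dia (q or not p)), u   [neg-or-rule on 1]
3. not (p and not s), u   [neg-or-rule on 1]
4. Box Dia (q or not p), u   [neg-implies-rule on 2]
5. not Dia (q or not p), u   [neg-implies-rule on 2]
6. s, u   [neg-and-rule on 3 (branches; this branch)]
Complete open branch: countermodel on a K-frame, so not valid in K.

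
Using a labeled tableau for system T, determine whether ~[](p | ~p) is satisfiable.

1. ~[](p | ~p), u
2. ~(p | ~p), v
3. ~p, v
4. p, v
Accessibility: uRu, uRv, vRv
Branch closes: p and ~p both at v.
Every branch closes; the branch above is one of them.

Unsatisfiable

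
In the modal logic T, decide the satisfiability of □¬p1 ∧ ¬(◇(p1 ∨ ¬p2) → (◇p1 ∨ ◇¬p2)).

1. □¬p1 ∧ ¬(◇(p1 ∨ ¬p2) → (◇p1 ∨ ◇¬p2)), 0
2. □¬p1, 0
3. ¬(◇(p1 ∨ ¬p2) → (◇p1 ∨ ◇¬p2)), 0
4. ◇(p1 ∨ ¬p2), 0
5. ¬(◇p1 ∨ ◇¬p2), 0
6. ¬◇p1, 0
7. ¬◇¬p2, 0
8. ¬p1, 0
9. p2, 0
10. p1 ∨ ¬p2, 1
11. ¬p1, 1
12. p2, 1
13. ¬p2, 1
Accessibility: 0R0, 0R1, 1R1
Branch closes: p2 and ¬p2 both at 1.
(One branch shown.) All branches close.

No, unsatisfiable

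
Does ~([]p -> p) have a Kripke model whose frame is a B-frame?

1. ~([]p -> p), 0
2. []p, 0
3. ~p, 0
4. p, 0
Accessibility: 0R0
Branch closes: p and ~p both at 0.
All branches of the tableau close; one closing branch shown above.

No, unsatisfiable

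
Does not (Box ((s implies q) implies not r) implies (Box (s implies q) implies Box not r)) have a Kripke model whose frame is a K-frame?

1. not (Box ((s implies q) implies not r) implies (Box (s implies q) implies Box not r)), w0
2. Box ((s implies q) implies not r), w0
3. not (Box (s implies q) implies Box not r), w0
4. Box (s implies q), w0
5. not Box not r, w0
6. r, w1
7. (s implies q) implies not r, w1
8. s implies q, w1
9. not (s implies q), w1
10. s, w1
11. not q, w1
12. q, w1
Accessibility: w0Rw1
Branch closes: q and not q both at w1.
Every branch closes; the branch above is one of them.

No, unsatisfiable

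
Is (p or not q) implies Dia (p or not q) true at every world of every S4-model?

Tableau for the negation not ((p or not q) implies Dia (p or not q)):
1. not ((p or not q) implies Dia (p or not q)), 0
2. p or not q, 0
3. not Dia (p or not q), 0
4. not (p or not q), 0
5. not p, 0
6. q, 0
7. not q, 0
Accessibility: 0R0
Branch closes: q and not q both at 0.
All branches of the negation close; one closing branch shown above.

Valid in S4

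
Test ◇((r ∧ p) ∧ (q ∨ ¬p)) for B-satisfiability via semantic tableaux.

1. ◇((r ∧ p) ∧ (q ∨ ¬p)), 0
2. (r ∧ p) ∧ (q ∨ ¬p), 1
3. r ∧ p, 1
4. q ∨ ¬p, 1
5. r, 1
6. p, 1
7. q, 1
Accessibility: 0R0, 0R1, 1R0, 1R1

Satisfiable (open branch found)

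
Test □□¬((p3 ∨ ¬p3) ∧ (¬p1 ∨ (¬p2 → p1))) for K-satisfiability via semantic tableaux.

1. □□¬((p3 ∨ ¬p3) ∧ (¬p1 ∨ (¬p2 → p1))), w0

Satisfiable (open branch found)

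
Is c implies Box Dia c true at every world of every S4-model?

Not valid

Tableau for the negation not (c implies Box Dia c):
1. not (c implies Box Dia c), 0
2. c, 0
3. not Box Dia c, 0
4. not Dia c, 1
5. not c, 1
Accessibility: 0R0, 0R1, 1R1
The negation has an open branch (countermodel exists).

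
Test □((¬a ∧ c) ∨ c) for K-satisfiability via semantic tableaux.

1. □((¬a ∧ c) ∨ c), 0

Satisfiable (open branch found)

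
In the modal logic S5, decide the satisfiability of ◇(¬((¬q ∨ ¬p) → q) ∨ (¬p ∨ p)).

Yes, satisfiable

1. ◇(¬((¬q ∨ ¬p) → q) ∨ (¬p ∨ p)), u
2. ¬((¬q ∨ ¬p) → q) ∨ (¬p ∨ p), v   [◇-rule on 1: fresh world v, uRv]
3. ¬p ∨ p, v   [∨-rule on 2 (branches; this branch)]
4. p, v   [∨-rule on 3 (branches; this branch)]
Accessibility: uRu, uRv, vRu, vRv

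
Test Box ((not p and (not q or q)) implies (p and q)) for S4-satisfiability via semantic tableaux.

1. Box ((not p and (not q or q)) implies (p and q)), u
2. (not p and (not q or q)) implies (p and q), u
3. p and q, u
4. p, u
5. q, u
Accessibility: uRu

Satisfiable (open branch found)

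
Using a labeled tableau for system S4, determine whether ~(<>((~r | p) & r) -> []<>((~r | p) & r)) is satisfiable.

Yes, satisfiable

1. ~(<>((~r | p) & r) -> []<>((~r | p) & r)), w0
2. <>((~r | p) & r), w0
3. ~[]<>((~r | p) & r), w0
4. (~r | p) & r, w1
5. ~r | p, w1
6. r, w1
7. p, w1
8. ~<>((~r | p) & r), w2
9. ~((~r | p) & r), w2
10. ~r, w2
Accessibility: w0Rw0, w0Rw1, w0Rw2, w1Rw1, w2Rw2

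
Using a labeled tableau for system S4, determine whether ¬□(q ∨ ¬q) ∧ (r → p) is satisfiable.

1. ¬□(q ∨ ¬q) ∧ (r → p), u
2. ¬□(q ∨ ¬q), u   [∧-rule on 1]
3. r → p, u   [∧-rule on 1]
4. p, u   [→-rule on 3 (branches; this branch)]
5. ¬(q ∨ ¬q), v   [¬□-rule on 2: fresh world v, uRv]
6. ¬q, v   [¬∨-rule on 5]
7. q, v   [¬∨-rule on 5]
Accessibility: uRu, uRv, vRv
Branch closes: q and ¬q both at v.
(One branch shown.) All branches close.

No, unsatisfiable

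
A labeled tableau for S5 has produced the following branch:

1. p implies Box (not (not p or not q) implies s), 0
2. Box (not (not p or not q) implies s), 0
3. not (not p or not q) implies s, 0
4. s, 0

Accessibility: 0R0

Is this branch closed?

No atom appears with both signs at the same world.

Not closed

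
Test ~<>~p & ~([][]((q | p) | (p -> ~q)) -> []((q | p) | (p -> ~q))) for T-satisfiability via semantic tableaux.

No, unsatisfiable

1. ~<>~p & ~([][]((q | p) | (p -> ~q)) -> []((q | p) | (p -> ~q))), u
2. ~<>~p, u
3. ~([][]((q | p) | (p -> ~q)) -> []((q | p) | (p -> ~q))), u
4. [][]((q | p) | (p -> ~q)), u
5. ~[]((q | p) | (p -> ~q)), u
6. p, u
7. []((q | p) | (p -> ~q)), u
8. (q | p) | (p -> ~q), u
9. p -> ~q, u
10. ~q, u
11. ~((q | p) | (p -> ~q)), v
12. ~(q | p), v
13. ~(p -> ~q), v
14. ~q, v
15. ~p, v
16. p, v
17. q, v
Accessibility: uRu, uRv, vRv
Branch closes: p and ~p both at v.
(One branch shown.) All branches close.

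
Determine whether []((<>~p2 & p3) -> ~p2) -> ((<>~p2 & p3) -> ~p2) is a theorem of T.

Valid in T

Tableau for the negation ~([]((<>~p2 & p3) -> ~p2) -> ((<>~p2 & p3) -> ~p2)):
1. ~([]((<>~p2 & p3) -> ~p2) -> ((<>~p2 & p3) -> ~p2)), w0
2. []((<>~p2 & p3) -> ~p2), w0
3. ~((<>~p2 & p3) -> ~p2), w0
4. <>~p2 & p3, w0
5. p2, w0
6. <>~p2, w0
7. p3, w0
8. (<>~p2 & p3) -> ~p2, w0
9. ~(<>~p2 & p3), w0
10. ~<>~p2, w0
11. ~p2, w1
12. (<>~p2 & p3) -> ~p2, w1
13. p2, w1
Accessibility: w0Rw0, w0Rw1, w1Rw1
Branch closes: p2 and ~p2 both at w1.
All branches of the negation close; one closing branch shown above.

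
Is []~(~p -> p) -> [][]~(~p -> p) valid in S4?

Yes, valid

Tableau for the negation ~([]~(~p -> p) -> [][]~(~p -> p)):
1. ~([]~(~p -> p) -> [][]~(~p -> p)), u
2. []~(~p -> p), u
3. ~[][]~(~p -> p), u
4. ~(~p -> p), u
5. ~p, u
6. ~[]~(~p -> p), v
7. ~(~p -> p), v
8. ~p, v
9. ~p -> p, w
10. ~(~p -> p), w
11. ~p, w
12. p, w
Accessibility: uRu, uRv, uRw, vRv, vRw, wRw
Branch closes: p and ~p both at w.
All branches of the negation close; one closing branch shown above.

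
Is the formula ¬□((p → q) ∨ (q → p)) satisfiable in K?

1. ¬□((p → q) ∨ (q → p)), w0
2. ¬((p → q) ∨ (q → p)), w1
3. ¬(p → q), w1
4. ¬(q → p), w1
5. p, w1
6. ¬q, w1
7. q, w1
8. ¬p, w1
Accessibility: w0Rw1
Branch closes: q and ¬q both at w1.
Every branch closes; the branch above is one of them.

Unsatisfiable (every branch closes)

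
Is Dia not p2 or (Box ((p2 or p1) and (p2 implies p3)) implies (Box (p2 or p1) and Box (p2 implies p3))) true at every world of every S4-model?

Tableau for the negation not (Dia not p2 or (Box ((p2 or p1) and (p2 implies p3)) implies (Box (p2 or p1) and Box (p2 implies p3)))):
1. not (Dia not p2 or (Box ((p2 or p1) and (p2 implies p3)) implies (Box (p2 or p1) and Box (p2 implies p3)))), u
2. not Dia not p2, u   [neg-or-rule on 1]
3. not (Box ((p2 or p1) and (p2 implies p3)) implies (Box (p2 or p1) and Box (p2 implies p3))), u   [neg-or-rule on 1]
4. Box ((p2 or p1) and (p2 implies p3)), u   [neg-implies-rule on 3]
5. not (Box (p2 or p1) and Box (p2 implies p3)), u   [neg-implies-rule on 3]
6. p2, u   [neg-Dia-rule on 2 via uRu]
7. (p2 or p1) and (p2 implies p3), u   [Box-rule on 4 via uRu]
8. p2 or p1, u   [and-rule on 7]
9. p2 implies p3, u   [and-rule on 7]
10. not Box (p2 implies p3), u   [neg-and-rule on 5 (branches; this branch)]
11. p1, u   [or-rule on 8 (branches; this branch)]
12. p3, u   [implies-rule on 9 (branches; this branch)]
13. not (p2 implies p3), v   [neg-Box-rule on 10: fresh world v, uRv]
14. p2, v   [neg-implies-rule on 13]
15. not p3, v   [neg-implies-rule on 13]
16. (p2 or p1) and (p2 implies p3), v   [Box-rule on 4 via uRv]
17. p2 or p1, v   [and-rule on 16]
18. p2 implies p3, v   [and-rule on 16]
19. p1, v   [or-rule on 17 (branches; this branch)]
20. p3, v   [implies-rule on 18 (branches; this branch)]
Accessibility: uRu, uRv, vRv
Branch closes: p3 and not p3 both at v.
All branches of the negation close; one closing branch shown above.

Valid in S4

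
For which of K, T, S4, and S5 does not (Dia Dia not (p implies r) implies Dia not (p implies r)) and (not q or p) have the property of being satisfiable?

K, T

S4-tableau for the formula:
1. not (Dia Dia not (p implies r) implies Dia not (p implies r)) and (not q or p), 0
2. not (Dia Dia not (p implies r) implies Dia not (p implies r)), 0
3. not q or p, 0
4. Dia Dia not (p implies r), 0
5. not Dia not (p implies r), 0
6. p implies r, 0
7. p, 0
8. r, 0
9. Dia not (p implies r), 1
10. p implies r, 1
11. r, 1
12. not (p implies r), 2
13. p, 2
14. not r, 2
15. p implies r, 2
16. r, 2
Accessibility: 0R0, 0R1, 0R2, 1R1, 1R2, 2R2
Branch closes: r and not r both at 2.
Every branch closes (one shown): unsatisfiable in S4, hence also in S5 (every S5-frame is an S4-frame).
T-tableau for the formula:
1. not (Dia Dia not (p implies r) implies Dia not (p implies r)) and (not q or p), 0
2. not (Dia Dia not (p implies r) implies Dia not (p implies r)), 0
3. not q or p, 0
4. Dia Dia not (p implies r), 0
5. not Dia not (p implies r), 0
6. p implies r, 0
7. p, 0
8. r, 0
9. Dia not (p implies r), 1
10. p implies r, 1
11. r, 1
12. not (p implies r), 2
13. p, 2
14. not r, 2
Accessibility: 0R0, 0R1, 1R1, 1R2, 2R2
Complete open branch: satisfiable in T, hence also in K (this T-model is also a K-model).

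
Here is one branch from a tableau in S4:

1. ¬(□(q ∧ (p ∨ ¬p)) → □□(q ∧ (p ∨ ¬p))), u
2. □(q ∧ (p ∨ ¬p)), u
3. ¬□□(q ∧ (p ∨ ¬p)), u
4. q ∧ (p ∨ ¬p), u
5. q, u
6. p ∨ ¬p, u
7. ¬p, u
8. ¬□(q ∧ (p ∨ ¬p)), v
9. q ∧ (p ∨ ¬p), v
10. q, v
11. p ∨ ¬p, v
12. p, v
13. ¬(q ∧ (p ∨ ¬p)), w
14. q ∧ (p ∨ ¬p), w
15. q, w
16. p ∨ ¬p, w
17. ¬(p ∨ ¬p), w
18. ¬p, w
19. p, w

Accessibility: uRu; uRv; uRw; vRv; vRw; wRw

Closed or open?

Closed

Both p and ¬p appear at w.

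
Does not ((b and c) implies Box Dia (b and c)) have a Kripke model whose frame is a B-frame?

1. not ((b and c) implies Box Dia (b and c)), w0
2. b and c, w0
3. not Box Dia (b and c), w0
4. b, w0
5. c, w0
6. not Dia (b and c), w1
7. not (b and c), w0
8. not (b and c), w1
9. not c, w0
Accessibility: w0Rw0, w0Rw1, w1Rw0, w1Rw1
Branch closes: c and not c both at w0.
(One branch shown.) All branches close.

Unsatisfiable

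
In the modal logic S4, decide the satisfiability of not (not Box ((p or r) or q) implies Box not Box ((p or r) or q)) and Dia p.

Yes, satisfiable

1. not (not Box ((p or r) or q) implies Box not Box ((p or r) or q)) and Dia p, w0
2. not (not Box ((p or r) or q) implies Box not Box ((p or r) or q)), w0
3. Dia p, w0
4. not Box ((p or r) or q), w0
5. not Box not Box ((p or r) or q), w0
6. p, w1
7. not ((p or r) or q), w2
8. not (p or r), w2
9. not q, w2
10. not p, w2
11. not r, w2
12. Box ((p or r) or q), w3
13. (p or r) or q, w3
14. q, w3
Accessibility: w0Rw0, w0Rw1, w0Rw2, w0Rw3, w1Rw1, w2Rw2, w3Rw3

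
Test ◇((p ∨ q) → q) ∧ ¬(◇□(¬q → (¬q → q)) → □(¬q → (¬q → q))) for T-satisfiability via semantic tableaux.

Satisfiable (open branch found)

1. ◇((p ∨ q) → q) ∧ ¬(◇□(¬q → (¬q → q)) → □(¬q → (¬q → q))), 0
2. ◇((p ∨ q) → q), 0
3. ¬(◇□(¬q → (¬q → q)) → □(¬q → (¬q → q))), 0
4. ◇□(¬q → (¬q → q)), 0
5. ¬□(¬q → (¬q → q)), 0
6. (p ∨ q) → q, 1
7. q, 1
8. □(¬q → (¬q → q)), 2
9. ¬q → (¬q → q), 2
10. ¬q → q, 2
11. q, 2
12. ¬(¬q → (¬q → q)), 3
13. ¬q, 3
14. ¬(¬q → q), 3
Accessibility: 0R0, 0R1, 0R2, 0R3, 1R1, 2R2, 3R3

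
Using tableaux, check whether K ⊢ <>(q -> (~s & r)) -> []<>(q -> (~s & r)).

No, not valid

Tableau for the negation ~(<>(q -> (~s & r)) -> []<>(q -> (~s & r))):
1. ~(<>(q -> (~s & r)) -> []<>(q -> (~s & r))), 0
2. <>(q -> (~s & r)), 0
3. ~[]<>(q -> (~s & r)), 0
4. q -> (~s & r), 1
5. ~s & r, 1
6. ~s, 1
7. r, 1
8. ~<>(q -> (~s & r)), 2
Accessibility: 0R1, 0R2
The negation has an open branch (countermodel exists).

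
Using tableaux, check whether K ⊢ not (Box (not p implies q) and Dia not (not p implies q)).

Tableau for the negation Box (not p implies q) and Dia not (not p implies q):
1. Box (not p implies q) and Dia not (not p implies q), 0
2. Box (not p implies q), 0
3. Dia not (not p implies q), 0
4. not (not p implies q), 1
5. not p, 1
6. not q, 1
7. not p implies q, 1
8. q, 1
Accessibility: 0R1
Branch closes: q and not q both at 1.
All branches of the negation close; one closing branch shown above.

Valid in K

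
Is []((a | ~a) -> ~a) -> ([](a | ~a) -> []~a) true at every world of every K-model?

Valid in K

Tableau for the negation ~([]((a | ~a) -> ~a) -> ([](a | ~a) -> []~a)):
1. ~([]((a | ~a) -> ~a) -> ([](a | ~a) -> []~a)), 0
2. []((a | ~a) -> ~a), 0   [~->-rule on 1]
3. ~([](a | ~a) -> []~a), 0   [~->-rule on 1]
4. [](a | ~a), 0   [~->-rule on 3]
5. ~[]~a, 0   [~->-rule on 3]
6. a, 1   [~[]-rule on 5: fresh world 1, 0R1]
7. (a | ~a) -> ~a, 1   [[]-rule on 2 via 0R1]
8. a | ~a, 1   [[]-rule on 4 via 0R1]
9. ~(a | ~a), 1   [->-rule on 7 (branches; this branch)]
10. ~a, 1   [~|-rule on 9]
Accessibility: 0R1
Branch closes: a and ~a both at 1.
All branches of the negation close; one closing branch shown above.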